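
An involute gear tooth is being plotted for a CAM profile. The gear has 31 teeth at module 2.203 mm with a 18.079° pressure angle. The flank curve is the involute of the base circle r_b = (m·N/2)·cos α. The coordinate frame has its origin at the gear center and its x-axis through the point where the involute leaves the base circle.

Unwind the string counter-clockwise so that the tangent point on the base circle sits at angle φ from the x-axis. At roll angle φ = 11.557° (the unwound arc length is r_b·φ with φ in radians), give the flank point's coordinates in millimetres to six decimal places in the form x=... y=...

x=33.114317 y=0.088437

pitch radius r_p = m·N/2 = 2.203·31/2 = 34.146500
base radius r_b = r_p·cos α = 34.146500·cos 18.079° = 32.460671
roll angle φ = 11.557° = 0.20170770 rad
x = r_b·(cos φ + φ·sin φ) = 32.460671·(0.97972588 + 0.20170770·0.20034270) = 33.114317
y = r_b·(sin φ − φ·cos φ) = 32.460671·(0.20034270 − 0.20170770·0.97972588) = 0.088437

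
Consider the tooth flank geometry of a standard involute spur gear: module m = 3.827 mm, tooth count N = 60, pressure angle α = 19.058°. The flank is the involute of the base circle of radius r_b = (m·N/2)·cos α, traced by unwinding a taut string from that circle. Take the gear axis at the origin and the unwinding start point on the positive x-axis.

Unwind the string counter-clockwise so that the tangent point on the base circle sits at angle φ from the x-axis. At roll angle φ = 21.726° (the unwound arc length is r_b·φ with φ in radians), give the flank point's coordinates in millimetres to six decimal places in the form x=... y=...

x=116.040466 y=1.943976

pitch radius r_p = m·N/2 = 3.827·60/2 = 114.810000
base radius r_b = r_p·cos α = 114.810000·cos 19.058° = 108.517094
roll angle φ = 21.726° = 0.37919023 rad
x = r_b·(cos φ + φ·sin φ) = 108.517094·(0.92896469 + 0.37919023·0.37016835) = 116.040466
y = r_b·(sin φ − φ·cos φ) = 108.517094·(0.37016835 − 0.37919023·0.92896469) = 1.943976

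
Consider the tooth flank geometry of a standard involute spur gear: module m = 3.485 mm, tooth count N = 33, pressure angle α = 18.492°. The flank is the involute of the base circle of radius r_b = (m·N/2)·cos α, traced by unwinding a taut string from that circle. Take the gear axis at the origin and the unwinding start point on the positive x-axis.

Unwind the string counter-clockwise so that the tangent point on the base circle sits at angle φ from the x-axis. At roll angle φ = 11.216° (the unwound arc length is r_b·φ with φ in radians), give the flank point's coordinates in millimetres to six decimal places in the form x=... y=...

x=55.568414 y=0.135839

pitch radius r_p = m·N/2 = 3.485·33/2 = 57.502500
base radius r_b = r_p·cos α = 57.502500·cos 18.492° = 54.533528
roll angle φ = 11.216° = 0.19575613 rad
x = r_b·(cos φ + φ·sin φ) = 54.533528·(0.98090088 + 0.19575613·0.19450828) = 55.568414
y = r_b·(sin φ − φ·cos φ) = 54.533528·(0.19450828 − 0.19575613·0.98090088) = 0.135839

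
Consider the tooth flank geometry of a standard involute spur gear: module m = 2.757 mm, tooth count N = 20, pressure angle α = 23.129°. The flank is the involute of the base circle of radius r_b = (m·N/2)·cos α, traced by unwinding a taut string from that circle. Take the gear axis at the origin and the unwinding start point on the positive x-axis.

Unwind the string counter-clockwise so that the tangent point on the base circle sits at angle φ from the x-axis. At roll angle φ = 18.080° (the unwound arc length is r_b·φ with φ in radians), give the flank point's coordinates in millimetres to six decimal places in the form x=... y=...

x=26.585066 y=0.262919

pitch radius r_p = m·N/2 = 2.757·20/2 = 27.570000
base radius r_b = r_p·cos α = 27.570000·cos 23.129° = 25.354001
roll angle φ = 18.080° = 0.31555553 rad
x = r_b·(cos φ + φ·sin φ) = 25.354001·(0.95062412 + 0.31555553·0.31034462) = 26.585066
y = r_b·(sin φ − φ·cos φ) = 25.354001·(0.31034462 − 0.31555553·0.95062412) = 0.262919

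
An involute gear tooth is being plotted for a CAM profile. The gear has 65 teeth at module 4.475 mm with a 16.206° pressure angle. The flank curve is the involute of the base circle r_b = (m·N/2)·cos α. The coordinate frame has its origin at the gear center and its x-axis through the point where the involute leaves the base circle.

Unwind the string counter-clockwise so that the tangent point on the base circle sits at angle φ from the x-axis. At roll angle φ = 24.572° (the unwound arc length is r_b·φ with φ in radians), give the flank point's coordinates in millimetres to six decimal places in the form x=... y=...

x=151.917123 y=3.604880

pitch radius r_p = m·N/2 = 4.475·65/2 = 145.437500
base radius r_b = r_p·cos α = 145.437500·cos 16.206° = 139.658463
roll angle φ = 24.572° = 0.42886230 rad
x = r_b·(cos φ + φ·sin φ) = 139.658463·(0.90943943 + 0.42886230·0.41583641) = 151.917123
y = r_b·(sin φ − φ·cos φ) = 139.658463·(0.41583641 − 0.42886230·0.90943943) = 3.604880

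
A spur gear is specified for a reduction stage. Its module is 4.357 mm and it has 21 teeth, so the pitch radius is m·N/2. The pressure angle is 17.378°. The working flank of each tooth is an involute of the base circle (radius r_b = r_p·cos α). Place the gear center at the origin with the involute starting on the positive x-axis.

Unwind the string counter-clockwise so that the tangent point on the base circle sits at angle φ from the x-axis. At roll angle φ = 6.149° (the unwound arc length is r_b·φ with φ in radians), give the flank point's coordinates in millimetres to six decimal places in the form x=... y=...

x=43.911022 y=0.017968

pitch radius r_p = m·N/2 = 4.357·21/2 = 45.748500
base radius r_b = r_p·cos α = 45.748500·cos 17.378° = 43.660313
roll angle φ = 6.149° = 0.10732030 rad
x = r_b·(cos φ + φ·sin φ) = 43.660313·(0.99424670 + 0.10732030·0.10711440) = 43.911022
y = r_b·(sin φ − φ·cos φ) = 43.660313·(0.10711440 − 0.10732030·0.99424670) = 0.017968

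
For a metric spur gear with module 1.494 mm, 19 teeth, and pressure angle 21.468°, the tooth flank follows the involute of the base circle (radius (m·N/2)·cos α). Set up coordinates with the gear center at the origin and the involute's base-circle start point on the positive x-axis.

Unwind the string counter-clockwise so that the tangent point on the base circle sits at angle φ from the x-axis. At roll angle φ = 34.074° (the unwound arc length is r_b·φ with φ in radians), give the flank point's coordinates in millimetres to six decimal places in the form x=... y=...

x=15.341531 y=0.893695

pitch radius r_p = m·N/2 = 1.494·19/2 = 14.193000
base radius r_b = r_p·cos α = 14.193000·cos 21.468° = 13.208320
roll angle φ = 34.074° = 0.59470349 rad
x = r_b·(cos φ + φ·sin φ) = 13.208320·(0.82831466 + 0.59470349·0.56026317) = 15.341531
y = r_b·(sin φ − φ·cos φ) = 13.208320·(0.56026317 − 0.59470349·0.82831466) = 0.893695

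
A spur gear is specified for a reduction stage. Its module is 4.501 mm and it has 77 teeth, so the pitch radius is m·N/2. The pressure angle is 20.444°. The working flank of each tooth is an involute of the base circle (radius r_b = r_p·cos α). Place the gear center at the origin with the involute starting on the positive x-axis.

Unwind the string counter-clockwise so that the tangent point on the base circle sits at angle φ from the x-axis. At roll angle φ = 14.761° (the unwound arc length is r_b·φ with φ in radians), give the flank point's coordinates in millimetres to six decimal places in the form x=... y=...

pitch radius r_p = m·N/2 = 4.501·77/2 = 173.288500
base radius r_b = r_p·cos α = 173.288500·cos 20.444° = 162.373756
roll angle φ = 14.761° = 0.25762805 rad
x = r_b·(cos φ + φ·sin φ) = 162.373756·(0.96699704 + 0.25762805·0.25478760) = 167.673225
y = r_b·(sin φ − φ·cos φ) = 162.373756·(0.25478760 − 0.25762805·0.96699704) = 0.919367

x=167.673225 y=0.919367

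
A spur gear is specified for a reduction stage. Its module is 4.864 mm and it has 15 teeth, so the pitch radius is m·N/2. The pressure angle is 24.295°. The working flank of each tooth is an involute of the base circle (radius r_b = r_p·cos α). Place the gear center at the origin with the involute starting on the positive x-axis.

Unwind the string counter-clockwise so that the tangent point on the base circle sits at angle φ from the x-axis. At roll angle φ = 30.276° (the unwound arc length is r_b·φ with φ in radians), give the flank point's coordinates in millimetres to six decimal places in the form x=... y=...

pitch radius r_p = m·N/2 = 4.864·15/2 = 36.480000
base radius r_b = r_p·cos α = 36.480000·cos 24.295° = 33.249301
roll angle φ = 30.276° = 0.52841588 rad
x = r_b·(cos φ + φ·sin φ) = 33.249301·(0.86360681 + 0.52841588·0.50416592) = 37.572246
y = r_b·(sin φ − φ·cos φ) = 33.249301·(0.50416592 − 0.52841588·0.86360681) = 1.590060

x=37.572246 y=1.590060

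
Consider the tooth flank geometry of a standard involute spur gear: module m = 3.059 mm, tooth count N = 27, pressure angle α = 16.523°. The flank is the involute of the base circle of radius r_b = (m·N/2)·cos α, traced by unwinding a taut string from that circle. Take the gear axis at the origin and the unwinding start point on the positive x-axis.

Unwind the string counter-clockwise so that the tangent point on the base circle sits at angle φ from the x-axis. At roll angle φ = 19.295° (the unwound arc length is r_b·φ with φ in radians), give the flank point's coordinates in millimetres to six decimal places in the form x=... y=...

x=41.772920 y=0.498322

pitch radius r_p = m·N/2 = 3.059·27/2 = 41.296500
base radius r_b = r_p·cos α = 41.296500·cos 16.523° = 39.591188
roll angle φ = 19.295° = 0.33676128 rad
x = r_b·(cos φ + φ·sin φ) = 39.591188·(0.94382979 + 0.33676128·0.33043203) = 41.772920
y = r_b·(sin φ − φ·cos φ) = 39.591188·(0.33043203 − 0.33676128·0.94382979) = 0.498322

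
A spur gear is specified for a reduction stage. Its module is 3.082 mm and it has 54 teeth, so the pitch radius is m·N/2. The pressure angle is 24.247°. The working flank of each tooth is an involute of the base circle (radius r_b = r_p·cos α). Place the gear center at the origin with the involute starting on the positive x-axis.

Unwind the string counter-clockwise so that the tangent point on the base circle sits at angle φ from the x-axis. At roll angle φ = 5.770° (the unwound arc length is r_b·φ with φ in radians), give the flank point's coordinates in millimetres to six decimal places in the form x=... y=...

x=76.256919 y=0.025804

pitch radius r_p = m·N/2 = 3.082·54/2 = 83.214000
base radius r_b = r_p·cos α = 83.214000·cos 24.247° = 75.873156
roll angle φ = 5.770° = 0.10070550 rad
x = r_b·(cos φ + φ·sin φ) = 75.873156·(0.99493349 + 0.10070550·0.10053537) = 76.256919
y = r_b·(sin φ − φ·cos φ) = 75.873156·(0.10053537 − 0.10070550·0.99493349) = 0.025804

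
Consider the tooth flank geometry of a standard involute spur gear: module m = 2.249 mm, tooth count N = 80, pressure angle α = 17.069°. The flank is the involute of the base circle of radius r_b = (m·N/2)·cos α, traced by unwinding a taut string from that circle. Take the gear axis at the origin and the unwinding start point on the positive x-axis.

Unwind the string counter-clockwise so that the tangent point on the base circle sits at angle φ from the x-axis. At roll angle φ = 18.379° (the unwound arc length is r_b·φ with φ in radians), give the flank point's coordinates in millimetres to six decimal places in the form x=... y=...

pitch radius r_p = m·N/2 = 2.249·80/2 = 89.960000
base radius r_b = r_p·cos α = 89.960000·cos 17.069° = 85.997439
roll angle φ = 18.379° = 0.32077406 rad
x = r_b·(cos φ + φ·sin φ) = 85.997439·(0.94899164 + 0.32077406·0.31530123) = 90.308671
y = r_b·(sin φ − φ·cos φ) = 85.997439·(0.31530123 − 0.32077406·0.94899164) = 0.936455

x=90.308671 y=0.936455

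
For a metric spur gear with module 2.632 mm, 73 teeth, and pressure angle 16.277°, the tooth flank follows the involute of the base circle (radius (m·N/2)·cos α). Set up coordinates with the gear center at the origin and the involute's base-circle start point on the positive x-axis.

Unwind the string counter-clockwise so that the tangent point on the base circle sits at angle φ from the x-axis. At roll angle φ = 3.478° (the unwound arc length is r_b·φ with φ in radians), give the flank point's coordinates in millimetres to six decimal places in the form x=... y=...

pitch radius r_p = m·N/2 = 2.632·73/2 = 96.068000
base radius r_b = r_p·cos α = 96.068000·cos 16.277° = 92.217391
roll angle φ = 3.478° = 0.06070255 rad
x = r_b·(cos φ + φ·sin φ) = 92.217391·(0.99815817 + 0.06070255·0.06066528) = 92.387136
y = r_b·(sin φ − φ·cos φ) = 92.217391·(0.06066528 − 0.06070255·0.99815817) = 0.006873

x=92.387136 y=0.006873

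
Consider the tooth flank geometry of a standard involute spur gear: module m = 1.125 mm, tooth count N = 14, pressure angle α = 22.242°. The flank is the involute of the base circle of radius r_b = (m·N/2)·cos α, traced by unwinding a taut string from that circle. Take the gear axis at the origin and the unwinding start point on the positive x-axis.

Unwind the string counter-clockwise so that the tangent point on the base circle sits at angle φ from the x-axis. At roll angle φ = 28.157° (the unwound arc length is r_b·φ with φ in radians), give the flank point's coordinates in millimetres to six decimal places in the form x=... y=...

pitch radius r_p = m·N/2 = 1.125·14/2 = 7.875000
base radius r_b = r_p·cos α = 7.875000·cos 22.242° = 7.289048
roll angle φ = 28.157° = 0.49143236 rad
x = r_b·(cos φ + φ·sin φ) = 7.289048·(0.88165785 + 0.49143236·0.47188922) = 8.116788
y = r_b·(sin φ − φ·cos φ) = 7.289048·(0.47188922 − 0.49143236·0.88165785) = 0.281459

x=8.116788 y=0.281459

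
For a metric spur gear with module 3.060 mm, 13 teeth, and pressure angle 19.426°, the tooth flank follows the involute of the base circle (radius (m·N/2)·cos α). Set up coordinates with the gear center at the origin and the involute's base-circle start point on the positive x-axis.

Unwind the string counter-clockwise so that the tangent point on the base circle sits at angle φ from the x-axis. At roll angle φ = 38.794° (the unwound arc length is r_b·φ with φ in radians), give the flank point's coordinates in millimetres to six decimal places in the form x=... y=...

x=22.576975 y=1.853284

pitch radius r_p = m·N/2 = 3.060·13/2 = 19.890000
base radius r_b = r_p·cos α = 19.890000·cos 19.426° = 18.757699
roll angle φ = 38.794° = 0.67708303 rad
x = r_b·(cos φ + φ·sin φ) = 18.757699·(0.77940358 + 0.67708303·0.62652220) = 22.576975
y = r_b·(sin φ − φ·cos φ) = 18.757699·(0.62652220 − 0.67708303·0.77940358) = 1.853284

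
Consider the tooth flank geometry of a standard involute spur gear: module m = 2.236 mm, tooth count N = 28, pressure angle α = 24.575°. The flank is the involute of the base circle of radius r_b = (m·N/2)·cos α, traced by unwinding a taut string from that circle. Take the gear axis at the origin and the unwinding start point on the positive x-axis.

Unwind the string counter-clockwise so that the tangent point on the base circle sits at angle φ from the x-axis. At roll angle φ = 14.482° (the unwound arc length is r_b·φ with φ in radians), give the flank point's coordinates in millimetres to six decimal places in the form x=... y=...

pitch radius r_p = m·N/2 = 2.236·28/2 = 31.304000
base radius r_b = r_p·cos α = 31.304000·cos 24.575° = 28.468410
roll angle φ = 14.482° = 0.25275858 rad
x = r_b·(cos φ + φ·sin φ) = 28.468410·(0.96822625 + 0.25275858·0.25007584) = 29.363317
y = r_b·(sin φ − φ·cos φ) = 28.468410·(0.25007584 − 0.25275858·0.96822625) = 0.152259

x=29.363317 y=0.152259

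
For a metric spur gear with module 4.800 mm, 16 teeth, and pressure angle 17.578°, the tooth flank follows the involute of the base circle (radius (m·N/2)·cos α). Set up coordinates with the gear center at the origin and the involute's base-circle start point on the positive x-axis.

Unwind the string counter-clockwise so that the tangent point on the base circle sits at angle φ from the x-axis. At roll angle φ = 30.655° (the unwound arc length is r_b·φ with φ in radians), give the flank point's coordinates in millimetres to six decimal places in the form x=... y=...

pitch radius r_p = m·N/2 = 4.800·16/2 = 38.400000
base radius r_b = r_p·cos α = 38.400000·cos 17.578° = 36.606977
roll angle φ = 30.655° = 0.53503068 rad
x = r_b·(cos φ + φ·sin φ) = 36.606977·(0.86025299 + 0.53503068·0.50986743) = 41.477452
y = r_b·(sin φ − φ·cos φ) = 36.606977·(0.50986743 − 0.53503068·0.86025299) = 1.815914

x=41.477452 y=1.815914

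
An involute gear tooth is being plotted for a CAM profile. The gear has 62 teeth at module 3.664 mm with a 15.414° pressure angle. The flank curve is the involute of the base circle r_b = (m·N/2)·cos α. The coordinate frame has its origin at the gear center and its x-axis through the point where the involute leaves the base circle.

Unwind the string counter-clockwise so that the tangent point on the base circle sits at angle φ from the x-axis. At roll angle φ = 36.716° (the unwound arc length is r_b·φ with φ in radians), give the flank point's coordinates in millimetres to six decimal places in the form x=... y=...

pitch radius r_p = m·N/2 = 3.664·62/2 = 113.584000
base radius r_b = r_p·cos α = 113.584000·cos 15.414° = 109.498439
roll angle φ = 36.716° = 0.64081509 rad
x = r_b·(cos φ + φ·sin φ) = 109.498439·(0.80160872 + 0.64081509·0.59784902) = 129.724925
y = r_b·(sin φ − φ·cos φ) = 109.498439·(0.59784902 − 0.64081509·0.80160872) = 9.216052

x=129.724925 y=9.216052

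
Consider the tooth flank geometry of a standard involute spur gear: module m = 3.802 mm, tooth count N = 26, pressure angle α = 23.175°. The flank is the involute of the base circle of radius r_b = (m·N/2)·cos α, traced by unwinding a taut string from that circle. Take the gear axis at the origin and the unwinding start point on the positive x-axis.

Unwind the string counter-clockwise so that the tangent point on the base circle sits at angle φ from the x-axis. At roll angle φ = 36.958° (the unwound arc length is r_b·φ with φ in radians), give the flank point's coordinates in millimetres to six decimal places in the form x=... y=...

x=53.929647 y=3.898286

pitch radius r_p = m·N/2 = 3.802·26/2 = 49.426000
base radius r_b = r_p·cos α = 49.426000·cos 23.175° = 45.437675
roll angle φ = 36.958° = 0.64503878 rad
x = r_b·(cos φ + φ·sin φ) = 45.437675·(0.79907645 + 0.64503878·0.60122943) = 53.929647
y = r_b·(sin φ − φ·cos φ) = 45.437675·(0.60122943 − 0.64503878·0.79907645) = 3.898286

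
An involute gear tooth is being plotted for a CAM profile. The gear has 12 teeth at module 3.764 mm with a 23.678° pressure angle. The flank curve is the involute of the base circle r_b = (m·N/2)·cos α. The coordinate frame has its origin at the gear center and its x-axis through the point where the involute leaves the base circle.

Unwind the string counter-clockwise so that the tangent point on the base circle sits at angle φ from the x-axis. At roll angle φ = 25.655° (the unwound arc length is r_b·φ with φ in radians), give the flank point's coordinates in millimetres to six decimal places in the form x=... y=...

x=22.653413 y=0.606602

pitch radius r_p = m·N/2 = 3.764·12/2 = 22.584000
base radius r_b = r_p·cos α = 22.584000·cos 23.678° = 20.682808
roll angle φ = 25.655° = 0.44776422 rad
x = r_b·(cos φ + φ·sin φ) = 20.682808·(0.90141734 + 0.44776422·0.43295125) = 22.653413
y = r_b·(sin φ − φ·cos φ) = 20.682808·(0.43295125 − 0.44776422·0.90141734) = 0.606602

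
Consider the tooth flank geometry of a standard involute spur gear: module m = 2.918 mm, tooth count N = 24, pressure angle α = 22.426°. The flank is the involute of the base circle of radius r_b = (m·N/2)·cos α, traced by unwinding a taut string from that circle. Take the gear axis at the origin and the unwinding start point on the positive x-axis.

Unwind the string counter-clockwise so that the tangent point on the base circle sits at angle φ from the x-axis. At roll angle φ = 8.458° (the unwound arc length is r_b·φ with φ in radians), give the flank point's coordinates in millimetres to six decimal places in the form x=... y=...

pitch radius r_p = m·N/2 = 2.918·24/2 = 35.016000
base radius r_b = r_p·cos α = 35.016000·cos 22.426° = 32.367845
roll angle φ = 8.458° = 0.14761995 rad
x = r_b·(cos φ + φ·sin φ) = 32.367845·(0.98912395 + 0.14761995·0.14708438) = 32.718601
y = r_b·(sin φ − φ·cos φ) = 32.367845·(0.14708438 − 0.14761995·0.98912395) = 0.034632

x=32.718601 y=0.034632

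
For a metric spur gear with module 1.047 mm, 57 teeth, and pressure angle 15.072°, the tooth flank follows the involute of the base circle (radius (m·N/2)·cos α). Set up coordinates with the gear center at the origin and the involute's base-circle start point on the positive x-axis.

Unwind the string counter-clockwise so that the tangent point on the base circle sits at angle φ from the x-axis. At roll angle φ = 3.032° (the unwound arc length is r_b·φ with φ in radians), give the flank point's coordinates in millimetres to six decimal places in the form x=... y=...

pitch radius r_p = m·N/2 = 1.047·57/2 = 29.839500
base radius r_b = r_p·cos α = 29.839500·cos 15.072° = 28.813016
roll angle φ = 3.032° = 0.05291838 rad
x = r_b·(cos φ + φ·sin φ) = 28.813016·(0.99860015 + 0.05291838·0.05289369) = 28.853331
y = r_b·(sin φ − φ·cos φ) = 28.813016·(0.05289369 − 0.05291838·0.99860015) = 0.001423

x=28.853331 y=0.001423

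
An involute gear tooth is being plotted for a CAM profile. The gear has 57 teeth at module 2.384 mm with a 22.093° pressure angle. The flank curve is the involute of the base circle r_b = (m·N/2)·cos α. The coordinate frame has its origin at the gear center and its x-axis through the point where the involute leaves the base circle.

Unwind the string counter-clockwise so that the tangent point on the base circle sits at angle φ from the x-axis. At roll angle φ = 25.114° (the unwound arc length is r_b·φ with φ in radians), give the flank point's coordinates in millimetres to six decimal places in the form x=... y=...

x=68.715460 y=1.733497

pitch radius r_p = m·N/2 = 2.384·57/2 = 67.944000
base radius r_b = r_p·cos α = 67.944000·cos 22.093° = 62.955184
roll angle φ = 25.114° = 0.43832199 rad
x = r_b·(cos φ + φ·sin φ) = 62.955184·(0.90546512 + 0.43832199·0.42442068) = 68.715460
y = r_b·(sin φ − φ·cos φ) = 62.955184·(0.42442068 − 0.43832199·0.90546512) = 1.733497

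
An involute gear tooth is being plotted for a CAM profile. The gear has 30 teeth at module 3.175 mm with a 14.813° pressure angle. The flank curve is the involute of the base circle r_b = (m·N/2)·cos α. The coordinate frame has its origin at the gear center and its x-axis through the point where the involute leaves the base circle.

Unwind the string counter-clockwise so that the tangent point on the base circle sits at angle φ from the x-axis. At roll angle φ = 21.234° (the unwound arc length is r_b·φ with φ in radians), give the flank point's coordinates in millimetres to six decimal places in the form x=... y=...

pitch radius r_p = m·N/2 = 3.175·30/2 = 47.625000
base radius r_b = r_p·cos α = 47.625000·cos 14.813° = 46.042202
roll angle φ = 21.234° = 0.37060321 rad
x = r_b·(cos φ + φ·sin φ) = 46.042202·(0.93210904 + 0.37060321·0.36217776) = 49.096333
y = r_b·(sin φ − φ·cos φ) = 46.042202·(0.36217776 − 0.37060321·0.93210904) = 0.770523

x=49.096333 y=0.770523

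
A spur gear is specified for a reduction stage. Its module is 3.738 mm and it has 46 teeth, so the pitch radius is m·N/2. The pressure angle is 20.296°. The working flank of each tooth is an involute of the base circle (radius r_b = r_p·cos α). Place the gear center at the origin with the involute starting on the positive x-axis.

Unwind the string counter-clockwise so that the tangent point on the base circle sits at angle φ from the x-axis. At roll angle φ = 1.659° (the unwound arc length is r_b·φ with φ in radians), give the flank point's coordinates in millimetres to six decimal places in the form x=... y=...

x=80.669941 y=0.000652

pitch radius r_p = m·N/2 = 3.738·46/2 = 85.974000
base radius r_b = r_p·cos α = 85.974000·cos 20.296° = 80.636145
roll angle φ = 1.659° = 0.02895501 rad
x = r_b·(cos φ + φ·sin φ) = 80.636145·(0.99958083 + 0.02895501·0.02895097) = 80.669941
y = r_b·(sin φ − φ·cos φ) = 80.636145·(0.02895097 − 0.02895501·0.99958083) = 0.000652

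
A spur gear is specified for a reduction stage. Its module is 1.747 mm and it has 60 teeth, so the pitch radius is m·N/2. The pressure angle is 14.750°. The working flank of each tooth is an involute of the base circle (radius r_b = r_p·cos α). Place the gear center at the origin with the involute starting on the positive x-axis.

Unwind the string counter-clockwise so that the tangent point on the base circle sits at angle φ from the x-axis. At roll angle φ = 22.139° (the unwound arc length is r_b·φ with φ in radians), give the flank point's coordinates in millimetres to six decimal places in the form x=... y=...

x=54.326391 y=0.960170

pitch radius r_p = m·N/2 = 1.747·60/2 = 52.410000
base radius r_b = r_p·cos α = 52.410000·cos 14.750° = 50.682878
roll angle φ = 22.139° = 0.38639844 rad
x = r_b·(cos φ + φ·sin φ) = 50.682878·(0.92627233 + 0.38639844·0.37685484) = 54.326391
y = r_b·(sin φ − φ·cos φ) = 50.682878·(0.37685484 − 0.38639844·0.92627233) = 0.960170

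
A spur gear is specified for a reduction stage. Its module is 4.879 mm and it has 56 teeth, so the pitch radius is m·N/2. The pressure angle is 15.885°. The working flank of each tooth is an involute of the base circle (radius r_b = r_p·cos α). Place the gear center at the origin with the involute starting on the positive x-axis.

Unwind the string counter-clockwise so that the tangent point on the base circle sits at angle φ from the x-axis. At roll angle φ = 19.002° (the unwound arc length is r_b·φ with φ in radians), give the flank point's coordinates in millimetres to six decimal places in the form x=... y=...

x=138.423791 y=1.580170

pitch radius r_p = m·N/2 = 4.879·56/2 = 136.612000
base radius r_b = r_p·cos α = 136.612000·cos 15.885° = 131.395197
roll angle φ = 19.002° = 0.33164746 rad
x = r_b·(cos φ + φ·sin φ) = 131.395197·(0.94550721 + 0.33164746·0.32560116) = 138.423791
y = r_b·(sin φ − φ·cos φ) = 131.395197·(0.32560116 − 0.33164746·0.94550721) = 1.580170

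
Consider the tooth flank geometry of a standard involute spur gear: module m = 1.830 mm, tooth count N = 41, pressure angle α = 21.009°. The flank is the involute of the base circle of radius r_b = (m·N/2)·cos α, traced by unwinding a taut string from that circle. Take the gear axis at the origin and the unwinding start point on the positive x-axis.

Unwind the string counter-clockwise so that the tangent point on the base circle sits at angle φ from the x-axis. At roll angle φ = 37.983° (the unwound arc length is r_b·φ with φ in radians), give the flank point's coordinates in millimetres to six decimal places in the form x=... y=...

x=41.891533 y=3.253881

pitch radius r_p = m·N/2 = 1.830·41/2 = 37.515000
base radius r_b = r_p·cos α = 37.515000·cos 21.009° = 35.021157
roll angle φ = 37.983° = 0.66292841 rad
x = r_b·(cos φ + φ·sin φ) = 35.021157·(0.78819339 + 0.66292841·0.61542764) = 41.891533
y = r_b·(sin φ − φ·cos φ) = 35.021157·(0.61542764 − 0.66292841·0.78819339) = 3.253881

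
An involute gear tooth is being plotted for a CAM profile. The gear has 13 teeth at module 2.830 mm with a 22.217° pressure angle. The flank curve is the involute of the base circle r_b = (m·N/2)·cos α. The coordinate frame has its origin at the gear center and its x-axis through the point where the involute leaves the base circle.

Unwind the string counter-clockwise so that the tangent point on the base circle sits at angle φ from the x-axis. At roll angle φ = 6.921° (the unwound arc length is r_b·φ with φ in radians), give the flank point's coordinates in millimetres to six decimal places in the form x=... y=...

x=17.153113 y=0.009990

pitch radius r_p = m·N/2 = 2.830·13/2 = 18.395000
base radius r_b = r_p·cos α = 18.395000·cos 22.217° = 17.029326
roll angle φ = 6.921° = 0.12079424 rad
x = r_b·(cos φ + φ·sin φ) = 17.029326·(0.99271324 + 0.12079424·0.12050070) = 17.153113
y = r_b·(sin φ − φ·cos φ) = 17.029326·(0.12050070 − 0.12079424·0.99271324) = 0.009990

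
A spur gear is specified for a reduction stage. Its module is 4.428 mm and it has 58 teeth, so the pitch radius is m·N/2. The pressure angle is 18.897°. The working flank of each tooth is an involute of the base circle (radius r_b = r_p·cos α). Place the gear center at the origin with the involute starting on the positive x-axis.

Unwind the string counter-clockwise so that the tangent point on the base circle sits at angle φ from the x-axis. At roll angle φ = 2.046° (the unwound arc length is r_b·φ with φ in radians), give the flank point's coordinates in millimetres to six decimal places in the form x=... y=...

pitch radius r_p = m·N/2 = 4.428·58/2 = 128.412000
base radius r_b = r_p·cos α = 128.412000·cos 18.897° = 121.490891
roll angle φ = 2.046° = 0.03570944 rad
x = r_b·(cos φ + φ·sin φ) = 121.490891·(0.99936249 + 0.03570944·0.03570185) = 121.568327
y = r_b·(sin φ − φ·cos φ) = 121.490891·(0.03570185 − 0.03570944·0.99936249) = 0.001844

x=121.568327 y=0.001844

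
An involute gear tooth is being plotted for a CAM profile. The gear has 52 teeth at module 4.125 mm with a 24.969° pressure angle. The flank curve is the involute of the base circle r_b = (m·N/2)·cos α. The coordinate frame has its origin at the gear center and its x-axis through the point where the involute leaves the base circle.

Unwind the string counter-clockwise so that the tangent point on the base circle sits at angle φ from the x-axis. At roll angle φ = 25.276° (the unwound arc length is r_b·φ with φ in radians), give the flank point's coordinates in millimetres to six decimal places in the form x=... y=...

x=106.231393 y=2.728619

pitch radius r_p = m·N/2 = 4.125·52/2 = 107.250000
base radius r_b = r_p·cos α = 107.250000·cos 24.969° = 97.226020
roll angle φ = 25.276° = 0.44114942 rad
x = r_b·(cos φ + φ·sin φ) = 97.226020·(0.90426148 + 0.44114942·0.42697912) = 106.231393
y = r_b·(sin φ − φ·cos φ) = 97.226020·(0.42697912 − 0.44114942·0.90426148) = 2.728619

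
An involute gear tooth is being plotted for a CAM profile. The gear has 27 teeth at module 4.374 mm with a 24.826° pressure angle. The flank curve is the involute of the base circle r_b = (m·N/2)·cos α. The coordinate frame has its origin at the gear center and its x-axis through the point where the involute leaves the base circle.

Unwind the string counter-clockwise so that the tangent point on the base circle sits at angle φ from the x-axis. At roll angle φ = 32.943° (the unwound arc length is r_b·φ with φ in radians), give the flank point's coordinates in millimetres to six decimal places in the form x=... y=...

x=61.731668 y=3.284548

pitch radius r_p = m·N/2 = 4.374·27/2 = 59.049000
base radius r_b = r_p·cos α = 59.049000·cos 24.826° = 53.592107
roll angle φ = 32.943° = 0.57496382 rad
x = r_b·(cos φ + φ·sin φ) = 53.592107·(0.83921198 + 0.57496382·0.54380442) = 61.731668
y = r_b·(sin φ − φ·cos φ) = 53.592107·(0.54380442 − 0.57496382·0.83921198) = 3.284548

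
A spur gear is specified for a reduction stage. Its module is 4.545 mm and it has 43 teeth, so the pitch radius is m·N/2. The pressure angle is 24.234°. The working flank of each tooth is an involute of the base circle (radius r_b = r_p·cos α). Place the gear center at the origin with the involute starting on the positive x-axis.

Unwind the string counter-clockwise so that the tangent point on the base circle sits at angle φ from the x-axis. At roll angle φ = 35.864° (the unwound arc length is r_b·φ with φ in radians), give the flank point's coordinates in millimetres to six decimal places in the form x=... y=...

pitch radius r_p = m·N/2 = 4.545·43/2 = 97.717500
base radius r_b = r_p·cos α = 97.717500·cos 24.234° = 89.106312
roll angle φ = 35.864° = 0.62594488 rad
x = r_b·(cos φ + φ·sin φ) = 89.106312·(0.81040991 + 0.62594488·0.58586328) = 104.889537
y = r_b·(sin φ − φ·cos φ) = 89.106312·(0.58586328 − 0.62594488·0.81040991) = 7.002985

x=104.889537 y=7.002985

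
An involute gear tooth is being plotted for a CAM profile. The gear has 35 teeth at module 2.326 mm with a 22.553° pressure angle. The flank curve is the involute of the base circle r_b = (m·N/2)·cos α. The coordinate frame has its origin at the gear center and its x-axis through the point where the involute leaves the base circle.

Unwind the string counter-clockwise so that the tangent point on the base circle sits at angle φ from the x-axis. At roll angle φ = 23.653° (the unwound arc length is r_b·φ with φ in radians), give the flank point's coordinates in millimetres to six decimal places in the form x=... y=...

pitch radius r_p = m·N/2 = 2.326·35/2 = 40.705000
base radius r_b = r_p·cos α = 40.705000·cos 22.553° = 37.592091
roll angle φ = 23.653° = 0.41282273 rad
x = r_b·(cos φ + φ·sin φ) = 37.592091·(0.91599200 + 0.41282273·0.40119652) = 40.660171
y = r_b·(sin φ − φ·cos φ) = 37.592091·(0.40119652 − 0.41282273·0.91599200) = 0.866656

x=40.660171 y=0.866656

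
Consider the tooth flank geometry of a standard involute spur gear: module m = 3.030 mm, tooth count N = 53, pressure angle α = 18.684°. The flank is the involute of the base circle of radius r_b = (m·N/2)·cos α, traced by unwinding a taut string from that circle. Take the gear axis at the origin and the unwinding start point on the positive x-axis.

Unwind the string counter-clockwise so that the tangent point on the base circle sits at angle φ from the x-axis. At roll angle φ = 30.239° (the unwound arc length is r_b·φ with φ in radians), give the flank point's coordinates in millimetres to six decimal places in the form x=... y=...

pitch radius r_p = m·N/2 = 3.030·53/2 = 80.295000
base radius r_b = r_p·cos α = 80.295000·cos 18.684° = 76.063435
roll angle φ = 30.239° = 0.52777011 rad
x = r_b·(cos φ + φ·sin φ) = 76.063435·(0.86393221 + 0.52777011·0.50360812) = 85.930500
y = r_b·(sin φ − φ·cos φ) = 76.063435·(0.50360812 − 0.52777011·0.86393221) = 3.624463

x=85.930500 y=3.624463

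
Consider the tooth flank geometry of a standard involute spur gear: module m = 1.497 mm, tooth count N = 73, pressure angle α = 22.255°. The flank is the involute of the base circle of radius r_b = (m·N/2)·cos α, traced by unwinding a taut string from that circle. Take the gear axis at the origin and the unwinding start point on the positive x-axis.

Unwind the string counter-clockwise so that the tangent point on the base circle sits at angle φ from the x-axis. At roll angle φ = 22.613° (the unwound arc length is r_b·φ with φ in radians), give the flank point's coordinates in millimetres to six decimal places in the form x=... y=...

pitch radius r_p = m·N/2 = 1.497·73/2 = 54.640500
base radius r_b = r_p·cos α = 54.640500·cos 22.255° = 50.570190
roll angle φ = 22.613° = 0.39467130 rad
x = r_b·(cos φ + φ·sin φ) = 50.570190·(0.92312300 + 0.39467130·0.38450478) = 54.356684
y = r_b·(sin φ − φ·cos φ) = 50.570190·(0.38450478 − 0.39467130·0.92312300) = 1.020235

x=54.356684 y=1.020235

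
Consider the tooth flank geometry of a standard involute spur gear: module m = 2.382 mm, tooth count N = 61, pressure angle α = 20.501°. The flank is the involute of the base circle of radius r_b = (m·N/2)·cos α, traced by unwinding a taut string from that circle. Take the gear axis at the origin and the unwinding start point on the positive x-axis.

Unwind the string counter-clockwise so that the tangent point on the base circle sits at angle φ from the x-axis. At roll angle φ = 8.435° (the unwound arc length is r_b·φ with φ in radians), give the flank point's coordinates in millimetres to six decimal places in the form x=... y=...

x=68.783167 y=0.072219

pitch radius r_p = m·N/2 = 2.382·61/2 = 72.651000
base radius r_b = r_p·cos α = 72.651000·cos 20.501° = 68.049727
roll angle φ = 8.435° = 0.14721852 rad
x = r_b·(cos φ + φ·sin φ) = 68.049727·(0.98918291 + 0.14721852·0.14668731) = 68.783167
y = r_b·(sin φ − φ·cos φ) = 68.049727·(0.14668731 − 0.14721852·0.98918291) = 0.072219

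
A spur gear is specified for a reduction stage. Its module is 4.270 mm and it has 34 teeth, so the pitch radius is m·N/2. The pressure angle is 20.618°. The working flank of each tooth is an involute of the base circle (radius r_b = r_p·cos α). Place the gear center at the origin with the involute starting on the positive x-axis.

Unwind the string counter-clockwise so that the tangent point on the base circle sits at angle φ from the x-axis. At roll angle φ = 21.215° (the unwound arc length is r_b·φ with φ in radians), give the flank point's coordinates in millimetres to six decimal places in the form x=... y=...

x=72.439474 y=1.133974

pitch radius r_p = m·N/2 = 4.270·34/2 = 72.590000
base radius r_b = r_p·cos α = 72.590000·cos 20.618° = 67.940535
roll angle φ = 21.215° = 0.37027160 rad
x = r_b·(cos φ + φ·sin φ) = 67.940535·(0.93222910 + 0.37027160·0.36186864) = 72.439474
y = r_b·(sin φ − φ·cos φ) = 67.940535·(0.36186864 − 0.37027160·0.93222910) = 1.133974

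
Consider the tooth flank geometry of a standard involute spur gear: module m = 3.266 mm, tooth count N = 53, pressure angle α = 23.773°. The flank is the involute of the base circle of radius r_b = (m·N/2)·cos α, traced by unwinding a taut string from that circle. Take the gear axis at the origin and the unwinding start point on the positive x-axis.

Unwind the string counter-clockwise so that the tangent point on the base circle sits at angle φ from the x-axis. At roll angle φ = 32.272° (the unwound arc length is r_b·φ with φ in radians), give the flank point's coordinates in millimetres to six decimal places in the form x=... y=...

x=90.790300 y=4.569845

pitch radius r_p = m·N/2 = 3.266·53/2 = 86.549000
base radius r_b = r_p·cos α = 86.549000·cos 23.773° = 79.205294
roll angle φ = 32.272° = 0.56325266 rad
x = r_b·(cos φ + φ·sin φ) = 79.205294·(0.84552287 + 0.56325266·0.53393921) = 90.790300
y = r_b·(sin φ − φ·cos φ) = 79.205294·(0.53393921 − 0.56325266·0.84552287) = 4.569845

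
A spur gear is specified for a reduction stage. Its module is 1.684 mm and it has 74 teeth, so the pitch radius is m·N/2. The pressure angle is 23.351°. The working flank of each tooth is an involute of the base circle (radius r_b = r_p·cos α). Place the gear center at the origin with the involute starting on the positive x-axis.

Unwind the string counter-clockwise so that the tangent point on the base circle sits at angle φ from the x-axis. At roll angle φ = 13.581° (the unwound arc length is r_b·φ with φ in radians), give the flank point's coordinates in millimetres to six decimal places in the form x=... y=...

x=58.789107 y=0.252520

pitch radius r_p = m·N/2 = 1.684·74/2 = 62.308000
base radius r_b = r_p·cos α = 62.308000·cos 23.351° = 57.204597
roll angle φ = 13.581° = 0.23703317 rad
x = r_b·(cos φ + φ·sin φ) = 57.204597·(0.97203892 + 0.23703317·0.23481979) = 58.789107
y = r_b·(sin φ − φ·cos φ) = 57.204597·(0.23481979 − 0.23703317·0.97203892) = 0.252520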